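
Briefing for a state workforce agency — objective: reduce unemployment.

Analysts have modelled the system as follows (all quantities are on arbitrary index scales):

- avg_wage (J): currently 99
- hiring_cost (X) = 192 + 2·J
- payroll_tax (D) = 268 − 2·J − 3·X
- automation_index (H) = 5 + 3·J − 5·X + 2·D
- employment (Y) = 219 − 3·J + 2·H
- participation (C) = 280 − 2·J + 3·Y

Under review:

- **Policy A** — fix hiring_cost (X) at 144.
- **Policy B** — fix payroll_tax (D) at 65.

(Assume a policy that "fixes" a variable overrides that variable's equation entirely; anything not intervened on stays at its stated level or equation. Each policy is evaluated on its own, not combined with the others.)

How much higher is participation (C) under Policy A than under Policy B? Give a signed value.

2256

Policy A (X := 144):
  J = 99
  X = 144
  D = 268 − 2·99 − 3·144 = -362
  H = 5 + 3·99 − 5·144 + 2·(-362) = -1142
  Y = 219 − 3·99 + 2·(-1142) = -2362
  C = 280 − 2·99 + 3·(-2362) = -7004
Policy B (D := 65):
  J = 99
  X = 192 + 2·99 = 390
  D = 65
  H = 5 + 3·99 − 5·390 + 2·65 = -1518
  Y = 219 − 3·99 + 2·(-1518) = -3114
  C = 280 − 2·99 + 3·(-3114) = -9260
C: -7004 − (-9260) = 2256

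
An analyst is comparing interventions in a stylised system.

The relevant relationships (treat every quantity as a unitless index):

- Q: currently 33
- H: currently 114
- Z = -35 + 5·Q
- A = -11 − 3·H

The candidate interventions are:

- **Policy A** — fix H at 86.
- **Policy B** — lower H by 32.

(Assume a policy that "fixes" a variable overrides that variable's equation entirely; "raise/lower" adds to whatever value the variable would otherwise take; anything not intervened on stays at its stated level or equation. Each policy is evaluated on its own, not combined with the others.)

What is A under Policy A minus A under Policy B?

Policy A (H := 86):
  H = 86
  A = -11 − 3·86 = -269
Policy B (H − 32):
  H = 114 − 32 = 82
  A = -11 − 3·82 = -257
A: -269 − (-257) = -12

-12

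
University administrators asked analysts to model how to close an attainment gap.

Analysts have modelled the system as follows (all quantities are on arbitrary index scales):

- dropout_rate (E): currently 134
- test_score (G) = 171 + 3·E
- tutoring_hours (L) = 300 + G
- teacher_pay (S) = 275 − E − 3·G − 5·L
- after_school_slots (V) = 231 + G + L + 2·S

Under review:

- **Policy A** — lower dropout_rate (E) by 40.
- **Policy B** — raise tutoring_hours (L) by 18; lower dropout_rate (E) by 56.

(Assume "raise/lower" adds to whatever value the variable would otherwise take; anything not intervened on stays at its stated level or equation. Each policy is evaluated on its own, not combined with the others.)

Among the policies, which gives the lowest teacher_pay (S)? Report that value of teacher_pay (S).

Policy A (E − 40):
  E = 134 − 40 = 94
  G = 171 + 3·94 = 453
  L = 300 + 453 = 753
  S = 275 − 94 − 3·453 − 5·753 = -4943
Policy B (L + 18, E − 56):
  E = 134 − 56 = 78
  G = 171 + 3·78 = 405
  L = 300 + 405 (+18 from intervention) = 723
  S = 275 − 78 − 3·405 − 5·723 = -4633
Comparing — Policy A: S=-4943, Policy B: S=-4633. Lowest is -4943 (Policy A).

-4943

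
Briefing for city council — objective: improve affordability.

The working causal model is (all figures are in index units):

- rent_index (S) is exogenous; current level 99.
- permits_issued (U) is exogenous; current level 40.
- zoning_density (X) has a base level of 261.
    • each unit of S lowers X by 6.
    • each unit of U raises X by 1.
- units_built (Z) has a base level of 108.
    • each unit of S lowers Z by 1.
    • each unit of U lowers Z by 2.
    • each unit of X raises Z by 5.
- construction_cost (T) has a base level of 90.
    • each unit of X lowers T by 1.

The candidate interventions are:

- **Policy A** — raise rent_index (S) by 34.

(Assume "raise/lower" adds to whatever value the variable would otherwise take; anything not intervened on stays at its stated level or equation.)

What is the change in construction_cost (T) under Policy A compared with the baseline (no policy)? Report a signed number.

204

Baseline:
  S = 99
  U = 40
  X = 261 − 6·99 + 40 = -293
  T = 90 − (-293) = 383
Policy A (S + 34):
  S = 99 + 34 = 133
  U = 40
  X = 261 − 6·133 + 40 = -497
  T = 90 − (-497) = 587
Change in T: 587 − 383 = 204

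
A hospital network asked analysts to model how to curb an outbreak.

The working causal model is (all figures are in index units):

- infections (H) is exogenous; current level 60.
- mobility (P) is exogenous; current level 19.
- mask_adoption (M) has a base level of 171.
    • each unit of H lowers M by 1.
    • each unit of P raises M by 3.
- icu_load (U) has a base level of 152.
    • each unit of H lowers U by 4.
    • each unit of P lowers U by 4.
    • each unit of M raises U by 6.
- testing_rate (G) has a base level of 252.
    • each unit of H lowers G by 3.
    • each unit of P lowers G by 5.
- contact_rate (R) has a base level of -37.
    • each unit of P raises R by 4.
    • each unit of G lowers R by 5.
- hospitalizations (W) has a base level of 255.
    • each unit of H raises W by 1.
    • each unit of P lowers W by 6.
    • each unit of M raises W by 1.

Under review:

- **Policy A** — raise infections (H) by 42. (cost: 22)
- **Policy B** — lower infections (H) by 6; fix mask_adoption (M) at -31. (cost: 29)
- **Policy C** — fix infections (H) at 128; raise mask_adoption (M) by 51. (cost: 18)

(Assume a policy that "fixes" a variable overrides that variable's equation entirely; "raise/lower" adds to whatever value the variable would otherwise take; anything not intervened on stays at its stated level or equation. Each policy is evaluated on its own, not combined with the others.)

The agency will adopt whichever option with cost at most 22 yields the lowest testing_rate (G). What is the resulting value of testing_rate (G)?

-227

Policy A (H + 42):
  H = 60 + 42 = 102
  P = 19
  G = 252 − 3·102 − 5·19 = -149
Policy C (H := 128, M + 51):
  H = 128
  P = 19
  G = 252 − 3·128 − 5·19 = -227
Comparing — Policy A: G=-149, Policy C: G=-227. Lowest is -227 (Policy C).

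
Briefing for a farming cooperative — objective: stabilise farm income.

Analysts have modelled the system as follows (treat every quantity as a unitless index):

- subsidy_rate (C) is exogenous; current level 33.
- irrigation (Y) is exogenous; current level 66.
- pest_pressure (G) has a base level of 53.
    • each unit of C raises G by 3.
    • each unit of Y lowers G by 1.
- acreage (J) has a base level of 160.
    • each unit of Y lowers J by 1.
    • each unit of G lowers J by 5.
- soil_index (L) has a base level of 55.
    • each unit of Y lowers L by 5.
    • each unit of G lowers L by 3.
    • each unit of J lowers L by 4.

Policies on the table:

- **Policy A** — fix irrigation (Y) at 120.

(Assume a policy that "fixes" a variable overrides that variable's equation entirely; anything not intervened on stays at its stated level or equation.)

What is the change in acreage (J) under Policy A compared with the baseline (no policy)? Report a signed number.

216

Baseline:
  C = 33
  Y = 66
  G = 53 + 3·33 − 66 = 86
  J = 160 − 66 − 5·86 = -336
Policy A (Y := 120):
  C = 33
  Y = 120
  G = 53 + 3·33 − 120 = 32
  J = 160 − 120 − 5·32 = -120
Change in J: -120 − (-336) = 216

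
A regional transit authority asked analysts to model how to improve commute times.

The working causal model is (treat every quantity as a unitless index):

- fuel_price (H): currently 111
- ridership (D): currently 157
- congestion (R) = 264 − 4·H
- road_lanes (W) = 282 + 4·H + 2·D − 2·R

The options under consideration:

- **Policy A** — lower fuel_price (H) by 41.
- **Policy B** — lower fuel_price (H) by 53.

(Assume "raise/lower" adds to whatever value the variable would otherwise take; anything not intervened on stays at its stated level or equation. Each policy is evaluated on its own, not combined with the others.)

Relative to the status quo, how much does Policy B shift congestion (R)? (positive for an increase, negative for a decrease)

212

Baseline:
  H = 111
  R = 264 − 4·111 = -180
Policy B (H − 53):
  H = 111 − 53 = 58
  R = 264 − 4·58 = 32
Change in R: 32 − (-180) = 212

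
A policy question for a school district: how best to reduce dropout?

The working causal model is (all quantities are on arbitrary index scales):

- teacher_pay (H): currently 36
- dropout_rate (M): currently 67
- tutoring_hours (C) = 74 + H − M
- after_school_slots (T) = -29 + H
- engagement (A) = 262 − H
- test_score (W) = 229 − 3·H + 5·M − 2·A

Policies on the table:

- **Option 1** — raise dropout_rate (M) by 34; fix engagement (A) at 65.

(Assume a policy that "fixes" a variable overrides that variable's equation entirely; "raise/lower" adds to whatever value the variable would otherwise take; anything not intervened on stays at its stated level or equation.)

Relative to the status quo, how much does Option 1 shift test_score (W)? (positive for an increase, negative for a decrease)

492

Baseline:
  H = 36
  M = 67
  A = 262 − 36 = 226
  W = 229 − 3·36 + 5·67 − 2·226 = 4
Option 1 (M + 34, A := 65):
  H = 36
  M = 67 + 34 = 101
  A = 65
  W = 229 − 3·36 + 5·101 − 2·65 = 496
Change in W: 496 − 4 = 492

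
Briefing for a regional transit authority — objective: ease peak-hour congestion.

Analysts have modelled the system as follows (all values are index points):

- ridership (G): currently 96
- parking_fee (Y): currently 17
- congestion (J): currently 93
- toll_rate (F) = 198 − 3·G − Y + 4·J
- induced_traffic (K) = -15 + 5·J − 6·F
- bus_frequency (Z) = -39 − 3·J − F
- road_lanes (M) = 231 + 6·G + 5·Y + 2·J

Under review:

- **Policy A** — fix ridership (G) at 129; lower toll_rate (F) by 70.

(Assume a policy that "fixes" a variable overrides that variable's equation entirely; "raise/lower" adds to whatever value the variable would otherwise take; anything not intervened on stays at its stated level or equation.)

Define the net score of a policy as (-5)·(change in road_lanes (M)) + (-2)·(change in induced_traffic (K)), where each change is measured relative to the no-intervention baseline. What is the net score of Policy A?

-3018

Baseline:
  G = 96
  Y = 17
  J = 93
  F = 198 − 3·96 − 17 + 4·93 = 265
  K = -15 + 5·93 − 6·265 = -1140
  M = 231 + 6·96 + 5·17 + 2·93 = 1078
Policy A (G := 129, F − 70):
  G = 129
  Y = 17
  J = 93
  F = 198 − 3·129 − 17 + 4·93 (−70 from intervention) = 96
  K = -15 + 5·93 − 6·96 = -126
  M = 231 + 6·129 + 5·17 + 2·93 = 1276
ΔM = 1276 − 1078 = 198; ΔK = -126 − (-1140) = 1014
Score = (-5)·198 + (-2)·1014 = -3018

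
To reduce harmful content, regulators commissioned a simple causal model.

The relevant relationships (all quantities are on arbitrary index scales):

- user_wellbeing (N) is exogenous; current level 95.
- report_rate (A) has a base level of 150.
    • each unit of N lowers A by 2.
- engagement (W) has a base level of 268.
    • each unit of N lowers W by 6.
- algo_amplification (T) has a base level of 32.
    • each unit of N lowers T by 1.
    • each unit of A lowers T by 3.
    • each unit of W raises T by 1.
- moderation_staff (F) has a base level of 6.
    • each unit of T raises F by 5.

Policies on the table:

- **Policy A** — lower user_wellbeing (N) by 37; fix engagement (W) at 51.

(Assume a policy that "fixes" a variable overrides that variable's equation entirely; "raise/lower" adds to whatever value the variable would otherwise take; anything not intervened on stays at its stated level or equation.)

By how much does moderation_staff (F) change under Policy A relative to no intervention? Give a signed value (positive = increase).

840

Baseline:
  N = 95
  A = 150 − 2·95 = -40
  W = 268 − 6·95 = -302
  T = 32 − 95 − 3·(-40) + (-302) = -245
  F = 6 + 5·(-245) = -1219
Policy A (N − 37, W := 51):
  N = 95 − 37 = 58
  A = 150 − 2·58 = 34
  W = 51
  T = 32 − 58 − 3·34 + 51 = -77
  F = 6 + 5·(-77) = -379
Change in F: -379 − (-1219) = 840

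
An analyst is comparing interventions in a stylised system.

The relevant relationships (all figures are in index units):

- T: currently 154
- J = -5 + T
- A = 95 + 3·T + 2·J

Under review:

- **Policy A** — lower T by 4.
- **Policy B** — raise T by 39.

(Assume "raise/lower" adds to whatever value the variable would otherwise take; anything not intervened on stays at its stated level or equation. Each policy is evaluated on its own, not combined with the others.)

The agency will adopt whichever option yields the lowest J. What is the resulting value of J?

Policy A (T − 4):
  T = 154 − 4 = 150
  J = -5 + 150 = 145
Policy B (T + 39):
  T = 154 + 39 = 193
  J = -5 + 193 = 188
Comparing — Policy A: J=145, Policy B: J=188. Lowest is 145 (Policy A).

145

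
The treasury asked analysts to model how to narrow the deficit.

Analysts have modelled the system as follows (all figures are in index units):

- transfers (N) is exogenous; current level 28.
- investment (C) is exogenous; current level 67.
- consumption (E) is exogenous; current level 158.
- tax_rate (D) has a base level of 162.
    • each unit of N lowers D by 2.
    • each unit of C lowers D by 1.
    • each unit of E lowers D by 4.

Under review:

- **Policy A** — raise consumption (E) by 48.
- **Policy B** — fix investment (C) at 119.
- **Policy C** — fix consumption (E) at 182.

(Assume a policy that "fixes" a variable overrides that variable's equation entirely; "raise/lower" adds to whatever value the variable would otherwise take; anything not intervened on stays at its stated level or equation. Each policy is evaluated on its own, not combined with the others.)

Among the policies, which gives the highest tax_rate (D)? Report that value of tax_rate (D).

Policy A (E + 48):
  N = 28
  C = 67
  E = 158 + 48 = 206
  D = 162 − 2·28 − 67 − 4·206 = -785
Policy B (C := 119):
  N = 28
  C = 119
  E = 158
  D = 162 − 2·28 − 119 − 4·158 = -645
Policy C (E := 182):
  N = 28
  C = 67
  E = 182
  D = 162 − 2·28 − 67 − 4·182 = -689
Comparing — Policy A: D=-785, Policy B: D=-645, Policy C: D=-689. Highest is -645 (Policy B).

-645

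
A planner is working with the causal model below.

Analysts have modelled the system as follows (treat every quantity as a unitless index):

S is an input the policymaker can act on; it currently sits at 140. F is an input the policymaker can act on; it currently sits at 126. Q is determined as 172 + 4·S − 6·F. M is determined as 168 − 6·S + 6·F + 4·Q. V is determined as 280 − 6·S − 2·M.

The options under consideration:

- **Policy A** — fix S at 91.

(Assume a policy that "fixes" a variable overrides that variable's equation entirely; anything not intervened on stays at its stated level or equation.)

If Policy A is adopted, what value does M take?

Policy A (S := 91):
  S = 91
  F = 126
  Q = 172 + 4·91 − 6·126 = -220
  M = 168 − 6·91 + 6·126 + 4·(-220) = -502

-502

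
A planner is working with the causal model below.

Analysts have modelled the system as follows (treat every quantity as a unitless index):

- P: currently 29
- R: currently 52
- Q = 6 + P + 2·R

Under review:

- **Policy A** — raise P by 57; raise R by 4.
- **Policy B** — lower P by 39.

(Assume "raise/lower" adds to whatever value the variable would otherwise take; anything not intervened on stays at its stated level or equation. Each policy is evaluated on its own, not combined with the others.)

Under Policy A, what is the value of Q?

204

Policy A (P + 57, R + 4):
  P = 29 + 57 = 86
  R = 52 + 4 = 56
  Q = 6 + 86 + 2·56 = 204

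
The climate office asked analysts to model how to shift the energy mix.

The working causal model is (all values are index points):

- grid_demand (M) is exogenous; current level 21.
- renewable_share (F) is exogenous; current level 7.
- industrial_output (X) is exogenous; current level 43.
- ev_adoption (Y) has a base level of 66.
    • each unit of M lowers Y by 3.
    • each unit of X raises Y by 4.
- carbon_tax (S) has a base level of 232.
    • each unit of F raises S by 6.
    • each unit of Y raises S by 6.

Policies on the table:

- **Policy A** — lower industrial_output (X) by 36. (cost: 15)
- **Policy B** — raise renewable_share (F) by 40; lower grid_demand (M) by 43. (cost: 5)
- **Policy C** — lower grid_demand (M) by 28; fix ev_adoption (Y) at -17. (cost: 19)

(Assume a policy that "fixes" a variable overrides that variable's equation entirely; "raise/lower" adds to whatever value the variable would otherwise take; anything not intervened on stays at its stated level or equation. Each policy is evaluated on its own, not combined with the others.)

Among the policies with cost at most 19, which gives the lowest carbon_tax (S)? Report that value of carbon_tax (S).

Policy A (X − 36):
  M = 21
  F = 7
  X = 43 − 36 = 7
  Y = 66 − 3·21 + 4·7 = 31
  S = 232 + 6·7 + 6·31 = 460
Policy B (F + 40, M − 43):
  M = 21 − 43 = -22
  F = 7 + 40 = 47
  X = 43
  Y = 66 − 3·(-22) + 4·43 = 304
  S = 232 + 6·47 + 6·304 = 2338
Policy C (M − 28, Y := -17):
  M = 21 − 28 = -7
  F = 7
  X = 43
  Y = -17
  S = 232 + 6·7 + 6·(-17) = 172
Comparing — Policy A: S=460, Policy B: S=2338, Policy C: S=172. Lowest is 172 (Policy C).

172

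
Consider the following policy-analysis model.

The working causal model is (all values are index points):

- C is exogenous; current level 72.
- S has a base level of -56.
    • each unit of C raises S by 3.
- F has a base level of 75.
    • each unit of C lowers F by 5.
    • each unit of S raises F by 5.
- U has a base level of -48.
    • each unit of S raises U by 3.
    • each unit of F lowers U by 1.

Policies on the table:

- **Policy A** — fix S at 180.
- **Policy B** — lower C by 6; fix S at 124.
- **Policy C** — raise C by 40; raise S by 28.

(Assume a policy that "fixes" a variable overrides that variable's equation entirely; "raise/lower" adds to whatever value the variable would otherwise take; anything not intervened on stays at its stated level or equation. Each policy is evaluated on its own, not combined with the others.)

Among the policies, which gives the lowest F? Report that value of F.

Policy A (S := 180):
  C = 72
  S = 180
  F = 75 − 5·72 + 5·180 = 615
Policy B (C − 6, S := 124):
  C = 72 − 6 = 66
  S = 124
  F = 75 − 5·66 + 5·124 = 365
Policy C (C + 40, S + 28):
  C = 72 + 40 = 112
  S = -56 + 3·112 (+28 from intervention) = 308
  F = 75 − 5·112 + 5·308 = 1055
Comparing — Policy A: F=615, Policy B: F=365, Policy C: F=1055. Lowest is 365 (Policy B).

365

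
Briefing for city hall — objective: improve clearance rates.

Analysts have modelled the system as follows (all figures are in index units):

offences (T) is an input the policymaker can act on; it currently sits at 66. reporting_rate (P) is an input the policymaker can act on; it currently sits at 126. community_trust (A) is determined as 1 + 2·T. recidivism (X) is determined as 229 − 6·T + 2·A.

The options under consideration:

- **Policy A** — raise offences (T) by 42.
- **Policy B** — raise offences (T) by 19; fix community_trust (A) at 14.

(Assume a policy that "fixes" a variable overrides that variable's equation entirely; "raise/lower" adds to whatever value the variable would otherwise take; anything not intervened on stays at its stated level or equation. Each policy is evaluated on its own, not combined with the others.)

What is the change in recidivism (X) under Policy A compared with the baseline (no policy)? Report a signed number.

-84

Baseline:
  T = 66
  A = 1 + 2·66 = 133
  X = 229 − 6·66 + 2·133 = 99
Policy A (T + 42):
  T = 66 + 42 = 108
  A = 1 + 2·108 = 217
  X = 229 − 6·108 + 2·217 = 15
Change in X: 15 − 99 = -84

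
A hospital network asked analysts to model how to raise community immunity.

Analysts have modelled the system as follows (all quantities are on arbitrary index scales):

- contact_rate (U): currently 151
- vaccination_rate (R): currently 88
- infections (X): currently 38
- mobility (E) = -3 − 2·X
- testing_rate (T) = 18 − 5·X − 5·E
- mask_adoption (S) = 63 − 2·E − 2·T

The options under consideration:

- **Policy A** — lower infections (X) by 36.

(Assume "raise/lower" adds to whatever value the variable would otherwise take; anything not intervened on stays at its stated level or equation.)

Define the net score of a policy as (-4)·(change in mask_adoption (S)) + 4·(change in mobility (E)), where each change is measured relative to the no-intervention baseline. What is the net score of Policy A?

-576

Baseline:
  X = 38
  E = -3 − 2·38 = -79
  T = 18 − 5·38 − 5·(-79) = 223
  S = 63 − 2·(-79) − 2·223 = -225
Policy A (X − 36):
  X = 38 − 36 = 2
  E = -3 − 2·2 = -7
  T = 18 − 5·2 − 5·(-7) = 43
  S = 63 − 2·(-7) − 2·43 = -9
ΔS = -9 − (-225) = 216; ΔE = -7 − (-79) = 72
Score = (-4)·216 + 4·72 = -576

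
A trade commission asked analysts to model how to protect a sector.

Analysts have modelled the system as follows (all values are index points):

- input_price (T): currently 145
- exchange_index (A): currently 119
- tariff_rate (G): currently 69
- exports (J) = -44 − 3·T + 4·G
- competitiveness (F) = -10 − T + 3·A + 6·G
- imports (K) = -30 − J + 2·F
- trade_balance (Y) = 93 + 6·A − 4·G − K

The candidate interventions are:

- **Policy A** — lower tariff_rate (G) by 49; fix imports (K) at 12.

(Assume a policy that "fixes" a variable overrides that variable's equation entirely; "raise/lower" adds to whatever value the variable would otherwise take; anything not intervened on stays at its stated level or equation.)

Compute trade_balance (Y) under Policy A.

715

Policy A (G − 49, K := 12):
  T = 145
  A = 119
  G = 69 − 49 = 20
  J = -44 − 3·145 + 4·20 = -399
  F = -10 − 145 + 3·119 + 6·20 = 322
  K = 12
  Y = 93 + 6·119 − 4·20 − 12 = 715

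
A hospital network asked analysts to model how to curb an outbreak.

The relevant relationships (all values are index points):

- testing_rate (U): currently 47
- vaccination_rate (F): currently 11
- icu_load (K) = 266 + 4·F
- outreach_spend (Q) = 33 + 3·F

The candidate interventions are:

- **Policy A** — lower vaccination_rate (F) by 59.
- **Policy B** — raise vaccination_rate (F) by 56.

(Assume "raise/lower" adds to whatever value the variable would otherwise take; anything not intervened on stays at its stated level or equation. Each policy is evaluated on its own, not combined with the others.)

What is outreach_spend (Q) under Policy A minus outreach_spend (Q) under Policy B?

Policy A (F − 59):
  F = 11 − 59 = -48
  Q = 33 + 3·(-48) = -111
Policy B (F + 56):
  F = 11 + 56 = 67
  Q = 33 + 3·67 = 234
Q: -111 − 234 = -345

-345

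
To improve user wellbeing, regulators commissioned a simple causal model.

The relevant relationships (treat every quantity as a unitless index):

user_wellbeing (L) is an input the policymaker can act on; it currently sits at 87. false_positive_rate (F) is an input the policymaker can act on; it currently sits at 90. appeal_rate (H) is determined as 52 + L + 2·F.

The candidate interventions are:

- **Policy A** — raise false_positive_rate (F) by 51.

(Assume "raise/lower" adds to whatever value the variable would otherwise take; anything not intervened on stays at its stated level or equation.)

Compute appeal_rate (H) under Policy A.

421

Policy A (F + 51):
  L = 87
  F = 90 + 51 = 141
  H = 52 + 87 + 2·141 = 421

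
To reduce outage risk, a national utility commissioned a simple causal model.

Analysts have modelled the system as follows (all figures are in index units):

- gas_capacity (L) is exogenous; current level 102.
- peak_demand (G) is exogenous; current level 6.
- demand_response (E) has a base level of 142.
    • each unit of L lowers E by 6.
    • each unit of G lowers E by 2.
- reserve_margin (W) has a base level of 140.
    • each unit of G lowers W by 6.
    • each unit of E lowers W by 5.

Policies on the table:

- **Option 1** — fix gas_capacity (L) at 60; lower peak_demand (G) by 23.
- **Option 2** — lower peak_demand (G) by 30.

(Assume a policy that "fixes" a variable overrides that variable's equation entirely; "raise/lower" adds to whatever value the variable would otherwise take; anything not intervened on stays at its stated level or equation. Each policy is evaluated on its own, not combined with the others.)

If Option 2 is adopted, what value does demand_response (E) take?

-422

Option 2 (G − 30):
  L = 102
  G = 6 − 30 = -24
  E = 142 − 6·102 − 2·(-24) = -422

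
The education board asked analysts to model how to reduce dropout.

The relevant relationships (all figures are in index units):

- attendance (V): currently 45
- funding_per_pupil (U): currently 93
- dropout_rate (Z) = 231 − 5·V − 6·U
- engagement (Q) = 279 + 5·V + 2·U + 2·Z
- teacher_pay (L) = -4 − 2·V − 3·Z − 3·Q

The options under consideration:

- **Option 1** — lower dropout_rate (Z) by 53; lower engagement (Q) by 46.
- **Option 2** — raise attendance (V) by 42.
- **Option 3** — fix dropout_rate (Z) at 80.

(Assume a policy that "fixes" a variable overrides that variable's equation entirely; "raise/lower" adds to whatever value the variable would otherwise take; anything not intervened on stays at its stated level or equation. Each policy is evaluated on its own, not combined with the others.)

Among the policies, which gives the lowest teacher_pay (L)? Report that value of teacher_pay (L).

-2884

Option 1 (Z − 53, Q − 46):
  V = 45
  U = 93
  Z = 231 − 5·45 − 6·93 (−53 from intervention) = -605
  Q = 279 + 5·45 + 2·93 + 2·(-605) (−46 from intervention) = -566
  L = -4 − 2·45 − 3·(-605) − 3·(-566) = 3419
Option 2 (V + 42):
  V = 45 + 42 = 87
  U = 93
  Z = 231 − 5·87 − 6·93 = -762
  Q = 279 + 5·87 + 2·93 + 2·(-762) = -624
  L = -4 − 2·87 − 3·(-762) − 3·(-624) = 3980
Option 3 (Z := 80):
  V = 45
  U = 93
  Z = 80
  Q = 279 + 5·45 + 2·93 + 2·80 = 850
  L = -4 − 2·45 − 3·80 − 3·850 = -2884
Comparing — Option 1: L=3419, Option 2: L=3980, Option 3: L=-2884. Lowest is -2884 (Option 3).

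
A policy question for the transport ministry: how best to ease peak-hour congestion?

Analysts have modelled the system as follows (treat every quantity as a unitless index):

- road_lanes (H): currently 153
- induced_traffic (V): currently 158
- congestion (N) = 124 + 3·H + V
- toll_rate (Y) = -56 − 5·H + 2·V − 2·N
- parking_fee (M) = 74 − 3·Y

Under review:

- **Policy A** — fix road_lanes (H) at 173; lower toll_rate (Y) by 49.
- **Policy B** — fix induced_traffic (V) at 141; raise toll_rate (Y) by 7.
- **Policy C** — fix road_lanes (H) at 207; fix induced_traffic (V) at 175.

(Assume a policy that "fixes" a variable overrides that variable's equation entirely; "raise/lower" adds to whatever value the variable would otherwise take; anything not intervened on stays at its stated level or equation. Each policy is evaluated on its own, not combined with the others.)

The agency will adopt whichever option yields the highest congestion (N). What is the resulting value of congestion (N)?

920

Policy A (H := 173, Y − 49):
  H = 173
  V = 158
  N = 124 + 3·173 + 158 = 801
Policy B (V := 141, Y + 7):
  H = 153
  V = 141
  N = 124 + 3·153 + 141 = 724
Policy C (H := 207, V := 175):
  H = 207
  V = 175
  N = 124 + 3·207 + 175 = 920
Comparing — Policy A: N=801, Policy B: N=724, Policy C: N=920. Highest is 920 (Policy C).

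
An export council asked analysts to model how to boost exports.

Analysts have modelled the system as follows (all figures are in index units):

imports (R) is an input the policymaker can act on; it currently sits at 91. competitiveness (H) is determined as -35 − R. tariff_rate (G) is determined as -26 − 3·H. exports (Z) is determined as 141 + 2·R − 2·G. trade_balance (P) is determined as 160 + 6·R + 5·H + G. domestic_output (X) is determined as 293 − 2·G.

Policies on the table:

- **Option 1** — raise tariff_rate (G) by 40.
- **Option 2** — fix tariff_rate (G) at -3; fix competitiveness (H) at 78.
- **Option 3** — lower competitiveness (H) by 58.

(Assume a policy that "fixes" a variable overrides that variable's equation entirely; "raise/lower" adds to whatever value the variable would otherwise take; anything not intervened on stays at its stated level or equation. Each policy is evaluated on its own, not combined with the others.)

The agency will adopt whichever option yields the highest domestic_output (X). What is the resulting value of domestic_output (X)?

Option 1 (G + 40):
  R = 91
  H = -35 − 91 = -126
  G = -26 − 3·(-126) (+40 from intervention) = 392
  X = 293 − 2·392 = -491
Option 2 (G := -3, H := 78):
  R = 91
  H = 78
  G = -3
  X = 293 − 2·(-3) = 299
Option 3 (H − 58):
  R = 91
  H = -35 − 91 (−58 from intervention) = -184
  G = -26 − 3·(-184) = 526
  X = 293 − 2·526 = -759
Comparing — Option 1: X=-491, Option 2: X=299, Option 3: X=-759. Highest is 299 (Option 2).

299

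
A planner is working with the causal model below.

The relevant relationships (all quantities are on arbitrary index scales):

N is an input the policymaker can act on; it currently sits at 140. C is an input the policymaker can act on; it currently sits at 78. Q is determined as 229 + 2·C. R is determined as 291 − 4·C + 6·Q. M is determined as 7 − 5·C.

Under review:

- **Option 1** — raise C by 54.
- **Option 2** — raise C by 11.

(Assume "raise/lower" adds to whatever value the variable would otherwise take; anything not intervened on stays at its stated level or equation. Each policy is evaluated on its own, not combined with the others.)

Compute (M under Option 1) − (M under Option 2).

-215

Option 1 (C + 54):
  C = 78 + 54 = 132
  M = 7 − 5·132 = -653
Option 2 (C + 11):
  C = 78 + 11 = 89
  M = 7 − 5·89 = -438
M: -653 − (-438) = -215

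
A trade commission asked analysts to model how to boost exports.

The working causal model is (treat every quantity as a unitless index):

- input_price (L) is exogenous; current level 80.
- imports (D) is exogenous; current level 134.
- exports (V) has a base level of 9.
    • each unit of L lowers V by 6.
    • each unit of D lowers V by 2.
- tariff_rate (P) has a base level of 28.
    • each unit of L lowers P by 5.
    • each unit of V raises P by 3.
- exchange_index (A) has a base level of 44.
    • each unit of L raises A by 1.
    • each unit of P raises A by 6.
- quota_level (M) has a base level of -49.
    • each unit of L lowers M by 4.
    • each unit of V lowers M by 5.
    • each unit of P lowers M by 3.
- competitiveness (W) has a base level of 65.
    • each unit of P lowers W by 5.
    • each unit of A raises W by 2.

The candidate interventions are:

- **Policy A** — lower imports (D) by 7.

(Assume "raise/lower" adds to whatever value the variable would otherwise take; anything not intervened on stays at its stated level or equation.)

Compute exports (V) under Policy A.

Policy A (D − 7):
  L = 80
  D = 134 − 7 = 127
  V = 9 − 6·80 − 2·127 = -725

-725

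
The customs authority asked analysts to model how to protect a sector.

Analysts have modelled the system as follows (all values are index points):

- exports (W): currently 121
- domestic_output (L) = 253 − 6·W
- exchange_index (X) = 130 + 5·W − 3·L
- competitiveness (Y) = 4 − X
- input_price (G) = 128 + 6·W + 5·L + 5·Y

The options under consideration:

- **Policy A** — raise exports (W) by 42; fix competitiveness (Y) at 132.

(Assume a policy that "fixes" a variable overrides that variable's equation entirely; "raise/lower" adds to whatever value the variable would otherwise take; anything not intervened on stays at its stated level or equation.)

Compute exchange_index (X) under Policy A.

3120

Policy A (W + 42, Y := 132):
  W = 121 + 42 = 163
  L = 253 − 6·163 = -725
  X = 130 + 5·163 − 3·(-725) = 3120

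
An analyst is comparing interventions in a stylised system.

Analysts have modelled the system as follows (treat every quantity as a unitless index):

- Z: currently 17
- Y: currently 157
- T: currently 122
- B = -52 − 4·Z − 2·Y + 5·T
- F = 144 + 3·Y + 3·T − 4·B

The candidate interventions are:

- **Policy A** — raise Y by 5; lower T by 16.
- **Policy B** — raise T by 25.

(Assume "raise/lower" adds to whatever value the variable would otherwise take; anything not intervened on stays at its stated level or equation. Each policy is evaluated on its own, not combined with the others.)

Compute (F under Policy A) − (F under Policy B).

Policy A (Y + 5, T − 16):
  Z = 17
  Y = 157 + 5 = 162
  T = 122 − 16 = 106
  B = -52 − 4·17 − 2·162 + 5·106 = 86
  F = 144 + 3·162 + 3·106 − 4·86 = 604
Policy B (T + 25):
  Z = 17
  Y = 157
  T = 122 + 25 = 147
  B = -52 − 4·17 − 2·157 + 5·147 = 301
  F = 144 + 3·157 + 3·147 − 4·301 = -148
F: 604 − (-148) = 752

752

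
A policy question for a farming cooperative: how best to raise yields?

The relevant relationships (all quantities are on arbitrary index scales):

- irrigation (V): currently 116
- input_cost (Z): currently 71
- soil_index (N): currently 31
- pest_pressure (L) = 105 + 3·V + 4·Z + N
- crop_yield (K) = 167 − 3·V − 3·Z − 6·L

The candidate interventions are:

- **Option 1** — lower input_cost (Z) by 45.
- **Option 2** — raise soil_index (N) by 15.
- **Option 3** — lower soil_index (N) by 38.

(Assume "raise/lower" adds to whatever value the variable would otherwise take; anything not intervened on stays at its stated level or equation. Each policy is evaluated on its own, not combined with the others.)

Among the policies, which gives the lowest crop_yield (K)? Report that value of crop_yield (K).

Option 1 (Z − 45):
  V = 116
  Z = 71 − 45 = 26
  N = 31
  L = 105 + 3·116 + 4·26 + 31 = 588
  K = 167 − 3·116 − 3·26 − 6·588 = -3787
Option 2 (N + 15):
  V = 116
  Z = 71
  N = 31 + 15 = 46
  L = 105 + 3·116 + 4·71 + 46 = 783
  K = 167 − 3·116 − 3·71 − 6·783 = -5092
Option 3 (N − 38):
  V = 116
  Z = 71
  N = 31 − 38 = -7
  L = 105 + 3·116 + 4·71 + (-7) = 730
  K = 167 − 3·116 − 3·71 − 6·730 = -4774
Comparing — Option 1: K=-3787, Option 2: K=-5092, Option 3: K=-4774. Lowest is -5092 (Option 2).

-5092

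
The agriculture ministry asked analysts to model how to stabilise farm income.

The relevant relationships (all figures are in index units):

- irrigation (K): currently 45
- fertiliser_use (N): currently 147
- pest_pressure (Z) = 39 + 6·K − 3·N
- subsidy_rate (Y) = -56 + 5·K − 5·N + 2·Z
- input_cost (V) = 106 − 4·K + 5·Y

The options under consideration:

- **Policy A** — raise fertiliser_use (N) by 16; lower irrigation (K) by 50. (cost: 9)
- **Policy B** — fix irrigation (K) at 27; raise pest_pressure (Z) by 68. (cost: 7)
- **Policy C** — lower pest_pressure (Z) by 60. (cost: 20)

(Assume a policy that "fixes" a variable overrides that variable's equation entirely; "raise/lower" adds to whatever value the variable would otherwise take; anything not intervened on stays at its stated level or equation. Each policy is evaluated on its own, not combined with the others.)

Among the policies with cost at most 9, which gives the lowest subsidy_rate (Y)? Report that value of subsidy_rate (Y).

Policy A (N + 16, K − 50):
  K = 45 − 50 = -5
  N = 147 + 16 = 163
  Z = 39 + 6·(-5) − 3·163 = -480
  Y = -56 + 5·(-5) − 5·163 + 2·(-480) = -1856
Policy B (K := 27, Z + 68):
  K = 27
  N = 147
  Z = 39 + 6·27 − 3·147 (+68 from intervention) = -172
  Y = -56 + 5·27 − 5·147 + 2·(-172) = -1000
Comparing — Policy A: Y=-1856, Policy B: Y=-1000. Lowest is -1856 (Policy A).

-1856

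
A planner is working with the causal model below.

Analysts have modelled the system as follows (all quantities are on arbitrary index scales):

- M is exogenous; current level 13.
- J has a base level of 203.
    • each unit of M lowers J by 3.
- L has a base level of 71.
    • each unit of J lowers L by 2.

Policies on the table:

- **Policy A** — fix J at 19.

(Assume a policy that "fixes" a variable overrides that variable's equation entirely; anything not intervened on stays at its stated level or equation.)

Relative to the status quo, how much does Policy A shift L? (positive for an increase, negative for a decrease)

290

Baseline:
  M = 13
  J = 203 − 3·13 = 164
  L = 71 − 2·164 = -257
Policy A (J := 19):
  M = 13
  J = 19
  L = 71 − 2·19 = 33
Change in L: 33 − (-257) = 290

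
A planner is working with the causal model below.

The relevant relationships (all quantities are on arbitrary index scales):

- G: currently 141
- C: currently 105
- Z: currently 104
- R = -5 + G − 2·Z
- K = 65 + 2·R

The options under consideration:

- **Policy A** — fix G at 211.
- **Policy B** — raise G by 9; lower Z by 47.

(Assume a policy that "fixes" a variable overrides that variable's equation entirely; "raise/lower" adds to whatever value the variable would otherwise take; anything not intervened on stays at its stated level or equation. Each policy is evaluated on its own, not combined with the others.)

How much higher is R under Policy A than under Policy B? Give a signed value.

Policy A (G := 211):
  G = 211
  Z = 104
  R = -5 + 211 − 2·104 = -2
Policy B (G + 9, Z − 47):
  G = 141 + 9 = 150
  Z = 104 − 47 = 57
  R = -5 + 150 − 2·57 = 31
R: -2 − 31 = -33

-33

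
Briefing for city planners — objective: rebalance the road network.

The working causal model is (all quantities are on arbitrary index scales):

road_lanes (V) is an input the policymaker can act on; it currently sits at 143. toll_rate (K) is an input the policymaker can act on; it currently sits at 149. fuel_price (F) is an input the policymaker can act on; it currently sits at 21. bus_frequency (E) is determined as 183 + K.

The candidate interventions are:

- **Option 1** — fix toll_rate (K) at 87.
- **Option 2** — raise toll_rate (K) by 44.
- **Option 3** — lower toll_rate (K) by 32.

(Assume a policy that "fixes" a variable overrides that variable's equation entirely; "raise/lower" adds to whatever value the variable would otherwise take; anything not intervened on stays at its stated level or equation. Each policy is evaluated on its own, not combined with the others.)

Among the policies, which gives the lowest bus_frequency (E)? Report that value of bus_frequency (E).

270

Option 1 (K := 87):
  K = 87
  E = 183 + 87 = 270
Option 2 (K + 44):
  K = 149 + 44 = 193
  E = 183 + 193 = 376
Option 3 (K − 32):
  K = 149 − 32 = 117
  E = 183 + 117 = 300
Comparing — Option 1: E=270, Option 2: E=376, Option 3: E=300. Lowest is 270 (Option 1).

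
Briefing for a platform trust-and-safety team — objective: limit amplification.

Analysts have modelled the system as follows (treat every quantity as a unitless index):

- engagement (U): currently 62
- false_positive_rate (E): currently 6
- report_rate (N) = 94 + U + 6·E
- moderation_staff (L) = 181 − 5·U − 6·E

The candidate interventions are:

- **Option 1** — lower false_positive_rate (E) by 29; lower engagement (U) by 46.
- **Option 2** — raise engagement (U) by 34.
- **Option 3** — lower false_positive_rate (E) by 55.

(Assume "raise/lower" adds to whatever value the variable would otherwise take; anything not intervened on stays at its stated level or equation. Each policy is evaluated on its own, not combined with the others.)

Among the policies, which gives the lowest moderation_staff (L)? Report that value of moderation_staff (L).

Option 1 (E − 29, U − 46):
  U = 62 − 46 = 16
  E = 6 − 29 = -23
  L = 181 − 5·16 − 6·(-23) = 239
Option 2 (U + 34):
  U = 62 + 34 = 96
  E = 6
  L = 181 − 5·96 − 6·6 = -335
Option 3 (E − 55):
  U = 62
  E = 6 − 55 = -49
  L = 181 − 5·62 − 6·(-49) = 165
Comparing — Option 1: L=239, Option 2: L=-335, Option 3: L=165. Lowest is -335 (Option 2).

-335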